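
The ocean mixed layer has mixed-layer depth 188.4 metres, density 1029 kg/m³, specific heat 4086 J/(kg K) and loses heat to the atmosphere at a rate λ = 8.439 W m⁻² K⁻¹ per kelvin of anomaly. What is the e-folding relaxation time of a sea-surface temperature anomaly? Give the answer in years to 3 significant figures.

Areal heat capacity C = ρ c_p D = 1029 × 4086 × 188.4 = 7.92×10^8 J/(m²·K).
Relaxation time τ = C / λ = 7.92×10^8 / 8.439 = 9.39×10^7 s.
In years: 9.39×10^7 s / (3.156×10^7 s/year) = 2.97 years.

2.97 years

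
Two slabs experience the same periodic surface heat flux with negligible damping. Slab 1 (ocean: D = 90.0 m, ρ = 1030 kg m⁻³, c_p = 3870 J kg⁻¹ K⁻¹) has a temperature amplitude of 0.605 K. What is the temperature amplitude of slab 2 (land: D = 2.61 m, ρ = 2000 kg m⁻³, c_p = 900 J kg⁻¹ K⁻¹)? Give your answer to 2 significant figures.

C_ocean = 3.59×10^8 J/(m²·K); C_land = 4.70×10^6 J/(m²·K).
A ∝ 1/C ⇒ A_land = A_ocean × C_ocean/C_land = 0.605 × 76.4 = 46.2 K.

46 K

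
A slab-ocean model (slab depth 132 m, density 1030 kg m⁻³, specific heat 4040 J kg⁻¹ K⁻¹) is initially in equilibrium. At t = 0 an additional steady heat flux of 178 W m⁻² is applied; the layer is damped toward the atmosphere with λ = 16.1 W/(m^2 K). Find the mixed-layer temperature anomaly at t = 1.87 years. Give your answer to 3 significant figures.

Areal heat capacity C = ρ c_p D = 1030 × 4040 × 132 = 5.49×10^8 J/(m²·K).
τ = C / λ = 5.49×10^8 / 16.1 = 3.41×10^7 s.
Equilibrium anomaly ΔT_eq = F / λ = 178 / 16.1 = 11.1 K.
t = 1.87 years = 5.90×10^7 s, so t/τ = 1.73.
ΔT(t) = ΔT_eq (1 − e^(−t/τ)) = 11.1 × (1 − e^−1.73) = 9.10 K.

9.10 K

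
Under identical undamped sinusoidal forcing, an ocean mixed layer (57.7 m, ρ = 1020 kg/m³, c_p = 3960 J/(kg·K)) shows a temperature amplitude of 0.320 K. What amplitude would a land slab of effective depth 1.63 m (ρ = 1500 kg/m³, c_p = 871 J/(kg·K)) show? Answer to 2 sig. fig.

C_ocean = 2.33×10^8 J/(m²·K); C_land = 2.13×10^6 J/(m²·K).
A ∝ 1/C ⇒ A_land = A_ocean × C_ocean/C_land = 0.320 × 109 = 35.0 K.

35 K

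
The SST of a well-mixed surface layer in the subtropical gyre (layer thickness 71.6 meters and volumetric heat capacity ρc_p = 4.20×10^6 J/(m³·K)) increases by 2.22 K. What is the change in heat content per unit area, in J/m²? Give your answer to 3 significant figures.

Areal heat capacity C = ρc_p × D = 4.20×10^6 × 71.6 = 3.01×10^8 J m⁻² K⁻¹.
ΔQ = C ΔT = 3.01×10^8 × 2.22 = 6.68×10^8 J/m².

6.68×10^8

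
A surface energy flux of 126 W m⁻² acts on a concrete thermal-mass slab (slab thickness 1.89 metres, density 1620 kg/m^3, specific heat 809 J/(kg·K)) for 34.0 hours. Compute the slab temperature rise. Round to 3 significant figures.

6.23 K

Areal heat capacity C = ρ c_p D = 1620 × 809 × 1.89 = 2.48×10^6 J/(m^2 K).
Net heat input Q = F Δt = 126 × (34.0 hours × 3600 s/hour) = 1.54×10^7 J/m².
ΔT = Q / C = 1.54×10^7 / 2.48×10^6 = 6.23 K.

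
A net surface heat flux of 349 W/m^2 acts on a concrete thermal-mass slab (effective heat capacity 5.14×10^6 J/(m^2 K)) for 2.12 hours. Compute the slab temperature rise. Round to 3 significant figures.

0.518 K

Areal heat capacity C = 5.14×10^6 J/(m^2 K) (given).
Net heat input Q = F Δt = 349 × (2.12 hours × 3600 s/hour) = 2.66×10^6 J/m².
ΔT = Q / C = 2.66×10^6 / 5.14×10^6 = 0.518 K.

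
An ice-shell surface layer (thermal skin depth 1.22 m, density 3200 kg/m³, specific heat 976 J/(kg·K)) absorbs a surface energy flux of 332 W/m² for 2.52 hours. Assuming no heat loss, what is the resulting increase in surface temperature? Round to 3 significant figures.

0.790 K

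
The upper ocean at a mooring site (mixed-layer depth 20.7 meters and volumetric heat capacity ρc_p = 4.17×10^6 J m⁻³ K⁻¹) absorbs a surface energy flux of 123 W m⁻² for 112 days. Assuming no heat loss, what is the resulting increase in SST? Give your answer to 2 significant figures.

Areal heat capacity C = ρc_p × D = 4.17×10^6 × 20.7 = 8.63×10^7 J/(m²·K).
Net heat input Q = F Δt = 123 × (112 days × 86400 s/day) = 1.19×10^9 J/m².
ΔT = Q / C = 1.19×10^9 / 8.63×10^7 = 13.8 K.

14 K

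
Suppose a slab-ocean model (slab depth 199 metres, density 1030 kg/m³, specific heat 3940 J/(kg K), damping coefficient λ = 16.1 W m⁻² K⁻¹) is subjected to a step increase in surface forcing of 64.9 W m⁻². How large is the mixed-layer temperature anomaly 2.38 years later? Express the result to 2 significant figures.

Areal heat capacity C = ρ c_p D = 1030 × 3940 × 199 = 8.08×10^8 J/(m^2 K).
τ = C / λ = 8.08×10^8 / 16.1 = 5.02×10^7 s.
Equilibrium anomaly ΔT_eq = F / λ = 64.9 / 16.1 = 4.03 K.
t = 2.38 years = 7.51×10^7 s, so t/τ = 1.50.
ΔT(t) = ΔT_eq (1 − e^(−t/τ)) = 4.03 × (1 − e^−1.50) = 3.13 K.

3.1 K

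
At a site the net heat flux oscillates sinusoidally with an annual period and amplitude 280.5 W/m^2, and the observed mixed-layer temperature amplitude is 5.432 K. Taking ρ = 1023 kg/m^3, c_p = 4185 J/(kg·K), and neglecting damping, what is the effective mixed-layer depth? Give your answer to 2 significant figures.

61 m

ω = 2π / 3.15×10^7 s = 1.99×10^-7 s⁻¹.
Required C = F₀ / (A ω) = 280.5 / (5.432 × 1.99×10^-7) = 2.59×10^8 J/(m²·K).
D = C / (ρ c_p) = 2.59×10^8 / (1023 × 4185) = 60.5 m.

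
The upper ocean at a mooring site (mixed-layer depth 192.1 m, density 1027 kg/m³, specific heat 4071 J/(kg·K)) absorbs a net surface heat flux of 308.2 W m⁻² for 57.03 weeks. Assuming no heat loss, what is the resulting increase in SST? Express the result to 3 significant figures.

Areal heat capacity C = ρ c_p D = 1027 × 4071 × 192.1 = 8.03×10^8 J/(m^2 K).
Net heat input Q = F Δt = 308.2 × (57.03 weeks × 6.048×10^5 s/week) = 1.06×10^10 J/m².
ΔT = Q / C = 1.06×10^10 / 8.03×10^8 = 13.2 K.

13.2 K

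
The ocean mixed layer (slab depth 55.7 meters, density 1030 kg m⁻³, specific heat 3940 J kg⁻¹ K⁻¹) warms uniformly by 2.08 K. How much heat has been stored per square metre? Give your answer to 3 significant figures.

4.70×10^8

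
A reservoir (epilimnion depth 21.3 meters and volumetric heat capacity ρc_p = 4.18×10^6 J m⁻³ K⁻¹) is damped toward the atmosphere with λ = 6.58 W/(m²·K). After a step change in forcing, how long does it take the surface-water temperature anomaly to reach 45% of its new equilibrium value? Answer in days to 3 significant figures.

Areal heat capacity C = ρc_p × D = 4.18×10^6 × 21.3 = 8.90×10^7 J/(m^2 K).
τ = C / λ = 8.90×10^7 / 6.58 = 1.35×10^7 s.
Fraction reached: 1 − e^(−t/τ) = 0.45 ⇒ t = −τ ln(1 − 0.45) = τ × 0.598.
t = 8.09×10^6 s = 93.6 days.

93.6 days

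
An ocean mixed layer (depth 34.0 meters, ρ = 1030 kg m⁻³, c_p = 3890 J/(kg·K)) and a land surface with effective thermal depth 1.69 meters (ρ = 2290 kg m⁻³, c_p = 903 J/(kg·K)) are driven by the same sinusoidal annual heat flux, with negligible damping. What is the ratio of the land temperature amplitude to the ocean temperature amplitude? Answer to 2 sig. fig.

39

C_ocean = 1030 × 3890 × 34.0 = 1.36×10^8 J/(m²·K).
C_land = 2290 × 903 × 1.69 = 3.49×10^6 J/(m²·K).
Undamped amplitude ∝ 1/C, so A_land/A_ocean = C_ocean/C_land = 39.0.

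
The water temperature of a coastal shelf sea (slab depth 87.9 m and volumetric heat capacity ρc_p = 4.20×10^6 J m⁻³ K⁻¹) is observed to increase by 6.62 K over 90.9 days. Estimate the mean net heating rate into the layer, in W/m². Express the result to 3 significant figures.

311

Areal heat capacity C = ρc_p × D = 4.20×10^6 × 87.9 = 3.69×10^8 J m⁻² K⁻¹.
Required heat per unit area: Q = C ΔT = 3.69×10^8 × 6.62 = 2.44×10^9 J/m².
Flux F = Q / Δt = 2.44×10^9 / 7.85×10^6 s = 311 W/m².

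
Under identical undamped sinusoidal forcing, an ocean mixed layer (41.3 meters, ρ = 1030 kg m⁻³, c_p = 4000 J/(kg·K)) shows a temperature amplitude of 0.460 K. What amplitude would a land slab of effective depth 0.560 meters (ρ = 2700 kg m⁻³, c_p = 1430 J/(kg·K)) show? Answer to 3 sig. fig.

C_ocean = 1.70×10^8 J/(m²·K); C_land = 2.16×10^6 J/(m²·K).
A ∝ 1/C ⇒ A_land = A_ocean × C_ocean/C_land = 0.460 × 78.7 = 36.2 K.

36.2 K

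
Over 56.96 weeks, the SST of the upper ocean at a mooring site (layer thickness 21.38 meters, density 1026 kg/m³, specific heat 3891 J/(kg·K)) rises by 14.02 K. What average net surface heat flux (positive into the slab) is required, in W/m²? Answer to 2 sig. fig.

35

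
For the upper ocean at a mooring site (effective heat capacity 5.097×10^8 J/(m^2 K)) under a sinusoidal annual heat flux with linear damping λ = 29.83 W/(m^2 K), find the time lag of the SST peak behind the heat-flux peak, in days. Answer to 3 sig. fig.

74.7 days

Areal heat capacity C = 5.097×10^8 J/(m^2 K) (given).
ω = 2π / 3.15×10^7 s = 1.99×10^-7 s⁻¹.
Phase lag φ = arctan(Cω/λ) = arctan(102/29.83) = 1.29 rad.
Time lag = φ / ω = 1.29 / 1.99×10^-7 = 6.45×10^6 s = 74.7 days.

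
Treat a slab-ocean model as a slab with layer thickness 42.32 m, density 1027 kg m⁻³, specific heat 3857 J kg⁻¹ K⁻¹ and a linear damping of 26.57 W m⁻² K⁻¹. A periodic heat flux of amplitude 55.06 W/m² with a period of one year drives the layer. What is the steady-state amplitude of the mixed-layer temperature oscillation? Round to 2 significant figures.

Areal heat capacity C = ρ c_p D = 1027 × 3857 × 42.32 = 1.68×10^8 J m⁻² K⁻¹.
Angular frequency ω = 2π / T = 2π / 3.15×10^7 s = 1.99×10^-7 s⁻¹.
√((Cω)² + λ²) = √((33.4)² + 26.57²) = 42.7 W/(m²·K).
Amplitude A = F₀ / √((Cω)²+λ²) = 55.06 / 42.7 = 1.29 K.

1.3 K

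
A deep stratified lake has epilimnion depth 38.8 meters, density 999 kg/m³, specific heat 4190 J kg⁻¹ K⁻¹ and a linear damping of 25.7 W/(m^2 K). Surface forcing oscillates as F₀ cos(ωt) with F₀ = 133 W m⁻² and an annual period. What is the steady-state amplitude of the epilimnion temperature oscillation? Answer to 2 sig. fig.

3.2 K

Areal heat capacity C = ρ c_p D = 999 × 4190 × 38.8 = 1.62×10^8 J/(m^2 K).
Angular frequency ω = 2π / T = 2π / 3.15×10^7 s = 1.99×10^-7 s⁻¹.
√((Cω)² + λ²) = √((32.4)² + 25.7²) = 41.3 W/(m²·K).
Amplitude A = F₀ / √((Cω)²+λ²) = 133 / 41.3 = 3.22 K.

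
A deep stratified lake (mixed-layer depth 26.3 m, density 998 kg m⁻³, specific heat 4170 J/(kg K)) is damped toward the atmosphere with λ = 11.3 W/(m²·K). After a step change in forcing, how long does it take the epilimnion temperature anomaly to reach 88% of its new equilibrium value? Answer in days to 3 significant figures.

238 days

Areal heat capacity C = ρ c_p D = 998 × 4170 × 26.3 = 1.09×10^8 J/(m^2 K).
τ = C / λ = 1.09×10^8 / 11.3 = 9.69×10^6 s.
Fraction reached: 1 − e^(−t/τ) = 0.88 ⇒ t = −τ ln(1 − 0.88) = τ × 2.12.
t = 2.05×10^7 s = 238 days.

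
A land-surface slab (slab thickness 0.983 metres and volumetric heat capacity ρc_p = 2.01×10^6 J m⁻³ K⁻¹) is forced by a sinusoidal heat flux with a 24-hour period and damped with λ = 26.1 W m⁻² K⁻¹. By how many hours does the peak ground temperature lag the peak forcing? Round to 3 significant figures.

5.31 hours

Areal heat capacity C = ρc_p × D = 2.01×10^6 × 0.983 = 1.98×10^6 J m⁻² K⁻¹.
ω = 2π / 86400 s = 7.27×10^-5 s⁻¹.
Phase lag φ = arctan(Cω/λ) = arctan(144/26.1) = 1.39 rad.
Time lag = φ / ω = 1.39 / 7.27×10^-5 = 19100 s = 5.31 hours.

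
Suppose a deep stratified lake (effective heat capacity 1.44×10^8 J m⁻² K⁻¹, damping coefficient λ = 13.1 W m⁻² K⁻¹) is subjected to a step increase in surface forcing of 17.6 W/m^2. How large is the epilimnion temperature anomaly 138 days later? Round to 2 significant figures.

Areal heat capacity C = 1.44×10^8 J m⁻² K⁻¹ (given).
τ = C / λ = 1.44×10^8 / 13.1 = 1.10×10^7 s.
Equilibrium anomaly ΔT_eq = F / λ = 17.6 / 13.1 = 1.34 K.
t = 138 days = 1.19×10^7 s, so t/τ = 1.08.
ΔT(t) = ΔT_eq (1 − e^(−t/τ)) = 1.34 × (1 − e^−1.08) = 0.889 K.

0.89 K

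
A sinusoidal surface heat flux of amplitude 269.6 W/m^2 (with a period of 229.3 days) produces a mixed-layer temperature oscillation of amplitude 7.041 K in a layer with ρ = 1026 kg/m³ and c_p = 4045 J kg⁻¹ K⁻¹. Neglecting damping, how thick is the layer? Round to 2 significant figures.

ω = 2π / 1.98×10^7 s = 3.17×10^-7 s⁻¹.
Required C = F₀ / (A ω) = 269.6 / (7.041 × 3.17×10^-7) = 1.21×10^8 J/(m²·K).
D = C / (ρ c_p) = 1.21×10^8 / (1026 × 4045) = 29.1 m.

29 m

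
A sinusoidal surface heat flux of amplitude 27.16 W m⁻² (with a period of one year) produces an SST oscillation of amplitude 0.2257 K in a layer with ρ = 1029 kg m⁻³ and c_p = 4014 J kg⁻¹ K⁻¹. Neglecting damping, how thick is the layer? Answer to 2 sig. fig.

ω = 2π / 3.15×10^7 s = 1.99×10^-7 s⁻¹.
Required C = F₀ / (A ω) = 27.16 / (0.2257 × 1.99×10^-7) = 6.04×10^8 J/(m²·K).
D = C / (ρ c_p) = 6.04×10^8 / (1029 × 4014) = 146 m.

150 m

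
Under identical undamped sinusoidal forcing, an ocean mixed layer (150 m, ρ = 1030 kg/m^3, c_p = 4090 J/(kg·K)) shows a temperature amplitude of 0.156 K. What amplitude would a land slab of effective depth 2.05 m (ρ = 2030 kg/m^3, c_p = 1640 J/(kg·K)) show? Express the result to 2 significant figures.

C_ocean = 6.32×10^8 J/(m²·K); C_land = 6.82×10^6 J/(m²·K).
A ∝ 1/C ⇒ A_land = A_ocean × C_ocean/C_land = 0.156 × 92.6 = 14.4 K.

14 K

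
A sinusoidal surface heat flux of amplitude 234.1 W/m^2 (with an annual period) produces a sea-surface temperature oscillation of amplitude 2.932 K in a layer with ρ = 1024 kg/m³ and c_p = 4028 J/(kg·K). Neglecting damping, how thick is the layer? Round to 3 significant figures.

97.2 m

ω = 2π / 3.15×10^7 s = 1.99×10^-7 s⁻¹.
Required C = F₀ / (A ω) = 234.1 / (2.932 × 1.99×10^-7) = 4.01×10^8 J/(m²·K).
D = C / (ρ c_p) = 4.01×10^8 / (1024 × 4028) = 97.2 m.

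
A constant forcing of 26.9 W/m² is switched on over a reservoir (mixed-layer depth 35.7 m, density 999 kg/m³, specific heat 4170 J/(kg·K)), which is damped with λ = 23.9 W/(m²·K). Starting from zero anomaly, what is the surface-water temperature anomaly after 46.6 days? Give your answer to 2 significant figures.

0.54 K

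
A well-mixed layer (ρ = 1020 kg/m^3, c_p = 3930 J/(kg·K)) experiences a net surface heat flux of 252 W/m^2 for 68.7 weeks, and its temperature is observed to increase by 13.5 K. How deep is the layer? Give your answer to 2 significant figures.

Heat input Q = F Δt = 252 × 4.15×10^7 s = 1.05×10^10 J/m².
Required areal heat capacity C = Q / ΔT = 7.76×10^8 J/(m²·K).
Depth D = C / (ρ c_p) = 7.76×10^8 / (1020 × 3930) = 193 m.

190 m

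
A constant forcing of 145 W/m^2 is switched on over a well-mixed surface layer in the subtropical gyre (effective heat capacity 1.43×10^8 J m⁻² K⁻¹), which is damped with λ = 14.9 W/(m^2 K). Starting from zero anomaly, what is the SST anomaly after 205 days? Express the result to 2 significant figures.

8.2 K

Areal heat capacity C = 1.43×10^8 J m⁻² K⁻¹ (given).
τ = C / λ = 1.43×10^8 / 14.9 = 9.60×10^6 s.
Equilibrium anomaly ΔT_eq = F / λ = 145 / 14.9 = 9.73 K.
t = 205 days = 1.77×10^7 s, so t/τ = 1.85.
ΔT(t) = ΔT_eq (1 − e^(−t/τ)) = 9.73 × (1 − e^−1.85) = 8.19 K.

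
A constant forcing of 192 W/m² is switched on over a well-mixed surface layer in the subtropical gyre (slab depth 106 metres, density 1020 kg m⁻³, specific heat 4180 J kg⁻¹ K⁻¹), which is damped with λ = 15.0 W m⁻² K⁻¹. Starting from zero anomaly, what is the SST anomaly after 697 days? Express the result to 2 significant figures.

Areal heat capacity C = ρ c_p D = 1020 × 4180 × 106 = 4.52×10^8 J/(m²·K).
τ = C / λ = 4.52×10^8 / 15.0 = 3.01×10^7 s.
Equilibrium anomaly ΔT_eq = F / λ = 192 / 15.0 = 12.8 K.
t = 697 days = 6.02×10^7 s, so t/τ = 2.00.
ΔT(t) = ΔT_eq (1 − e^(−t/τ)) = 12.8 × (1 − e^−2.00) = 11.1 K.

11 K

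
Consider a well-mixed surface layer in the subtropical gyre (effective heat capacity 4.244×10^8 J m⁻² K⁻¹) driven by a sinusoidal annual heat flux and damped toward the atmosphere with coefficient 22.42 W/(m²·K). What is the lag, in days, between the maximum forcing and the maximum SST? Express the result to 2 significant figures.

76 days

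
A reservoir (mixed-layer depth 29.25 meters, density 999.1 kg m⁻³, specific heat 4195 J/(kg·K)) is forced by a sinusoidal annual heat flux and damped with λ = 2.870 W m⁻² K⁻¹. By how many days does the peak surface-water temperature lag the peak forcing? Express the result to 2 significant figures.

Areal heat capacity C = ρ c_p D = 999.1 × 4195 × 29.25 = 1.23×10^8 J/(m^2 K).
ω = 2π / 3.15×10^7 s = 1.99×10^-7 s⁻¹.
Phase lag φ = arctan(Cω/λ) = arctan(24.4/2.870) = 1.45 rad.
Time lag = φ / ω = 1.45 / 1.99×10^-7 = 7.30×10^6 s = 84.5 days.

84 days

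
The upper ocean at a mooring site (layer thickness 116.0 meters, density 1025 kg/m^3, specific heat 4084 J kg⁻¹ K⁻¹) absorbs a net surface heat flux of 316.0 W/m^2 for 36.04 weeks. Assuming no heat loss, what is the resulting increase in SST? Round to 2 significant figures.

Areal heat capacity C = ρ c_p D = 1025 × 4084 × 116.0 = 4.86×10^8 J m⁻² K⁻¹.
Net heat input Q = F Δt = 316.0 × (36.04 weeks × 6.048×10^5 s/week) = 6.89×10^9 J/m².
ΔT = Q / C = 6.89×10^9 / 4.86×10^8 = 14.2 K.

14 K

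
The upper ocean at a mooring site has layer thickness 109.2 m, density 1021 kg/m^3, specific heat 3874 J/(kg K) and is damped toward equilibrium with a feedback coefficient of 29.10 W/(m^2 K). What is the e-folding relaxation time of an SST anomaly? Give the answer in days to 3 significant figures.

172 days

Areal heat capacity C = ρ c_p D = 1021 × 3874 × 109.2 = 4.32×10^8 J/(m²·K).
Relaxation time τ = C / λ = 4.32×10^8 / 29.10 = 1.48×10^7 s.
In days: 1.48×10^7 s / (86400 s/day) = 172 days.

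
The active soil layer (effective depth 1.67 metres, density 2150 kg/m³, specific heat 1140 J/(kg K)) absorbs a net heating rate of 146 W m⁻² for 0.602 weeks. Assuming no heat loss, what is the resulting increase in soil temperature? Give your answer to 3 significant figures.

Areal heat capacity C = ρ c_p D = 2150 × 1140 × 1.67 = 4.09×10^6 J m⁻² K⁻¹.
Net heat input Q = F Δt = 146 × (0.602 weeks × 6.048×10^5 s/week) = 5.32×10^7 J/m².
ΔT = Q / C = 5.32×10^7 / 4.09×10^6 = 13.0 K.

13.0 K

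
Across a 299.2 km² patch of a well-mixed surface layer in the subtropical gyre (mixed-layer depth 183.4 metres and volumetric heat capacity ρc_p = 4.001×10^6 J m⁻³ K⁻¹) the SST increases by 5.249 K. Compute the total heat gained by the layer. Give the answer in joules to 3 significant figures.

Areal heat capacity C = ρc_p × D = 4.001×10^6 × 183.4 = 7.34×10^8 J/(m²·K).
Heat per unit area: q = C ΔT = 7.34×10^8 × 5.249 = 3.85×10^9 J/m².
Total heat: Q = q × A = 3.85×10^9 × (299.2 × 10⁶ m²) = 1.15×10^18 J.

1.15×10^18 J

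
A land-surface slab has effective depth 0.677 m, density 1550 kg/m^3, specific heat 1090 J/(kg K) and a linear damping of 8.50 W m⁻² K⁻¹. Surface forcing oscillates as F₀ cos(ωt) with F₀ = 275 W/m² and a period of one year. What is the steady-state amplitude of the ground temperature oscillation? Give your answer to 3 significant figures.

Areal heat capacity C = ρ c_p D = 1550 × 1090 × 0.677 = 1.14×10^6 J/(m^2 K).
Angular frequency ω = 2π / T = 2π / 3.15×10^7 s = 1.99×10^-7 s⁻¹.
√((Cω)² + λ²) = √((0.228)² + 8.50²) = 8.50 W/(m²·K).
Amplitude A = F₀ / √((Cω)²+λ²) = 275 / 8.50 = 32.3 K.

32.3 K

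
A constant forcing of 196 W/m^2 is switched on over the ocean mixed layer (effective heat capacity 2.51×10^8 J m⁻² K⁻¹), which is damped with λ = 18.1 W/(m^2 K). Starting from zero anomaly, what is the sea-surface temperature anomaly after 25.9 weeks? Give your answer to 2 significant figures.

Areal heat capacity C = 2.51×10^8 J m⁻² K⁻¹ (given).
τ = C / λ = 2.51×10^8 / 18.1 = 1.39×10^7 s.
Equilibrium anomaly ΔT_eq = F / λ = 196 / 18.1 = 10.8 K.
t = 25.9 weeks = 1.57×10^7 s, so t/τ = 1.13.
ΔT(t) = ΔT_eq (1 − e^(−t/τ)) = 10.8 × (1 − e^−1.13) = 7.33 K.

7.3 K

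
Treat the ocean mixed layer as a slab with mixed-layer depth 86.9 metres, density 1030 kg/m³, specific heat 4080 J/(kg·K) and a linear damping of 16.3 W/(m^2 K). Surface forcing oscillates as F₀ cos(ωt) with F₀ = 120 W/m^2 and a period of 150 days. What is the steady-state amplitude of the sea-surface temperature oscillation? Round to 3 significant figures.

Areal heat capacity C = ρ c_p D = 1030 × 4080 × 86.9 = 3.65×10^8 J m⁻² K⁻¹.
Angular frequency ω = 2π / T = 2π / 1.30×10^7 s = 4.85×10^-7 s⁻¹.
√((Cω)² + λ²) = √((177)² + 16.3²) = 178 W/(m²·K).
Amplitude A = F₀ / √((Cω)²+λ²) = 120 / 178 = 0.675 K.

0.675 K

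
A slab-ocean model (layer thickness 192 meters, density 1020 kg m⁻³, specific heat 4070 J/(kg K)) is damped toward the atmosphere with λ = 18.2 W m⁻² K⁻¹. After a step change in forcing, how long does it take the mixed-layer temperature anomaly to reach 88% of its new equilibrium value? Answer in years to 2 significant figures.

Areal heat capacity C = ρ c_p D = 1020 × 4070 × 192 = 7.97×10^8 J/(m²·K).
τ = C / λ = 7.97×10^8 / 18.2 = 4.38×10^7 s.
Fraction reached: 1 − e^(−t/τ) = 0.88 ⇒ t = −τ ln(1 − 0.88) = τ × 2.12.
t = 9.29×10^7 s = 2.94 years.

2.9 years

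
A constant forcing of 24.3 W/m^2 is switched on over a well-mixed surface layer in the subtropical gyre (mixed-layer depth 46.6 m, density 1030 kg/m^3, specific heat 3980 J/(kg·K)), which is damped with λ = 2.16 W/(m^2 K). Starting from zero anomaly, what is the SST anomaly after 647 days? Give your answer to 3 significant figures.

Areal heat capacity C = ρ c_p D = 1030 × 3980 × 46.6 = 1.91×10^8 J m⁻² K⁻¹.
τ = C / λ = 1.91×10^8 / 2.16 = 8.84×10^7 s.
Equilibrium anomaly ΔT_eq = F / λ = 24.3 / 2.16 = 11.2 K.
t = 647 days = 5.59×10^7 s, so t/τ = 0.632.
ΔT(t) = ΔT_eq (1 − e^(−t/τ)) = 11.2 × (1 − e^−0.632) = 5.27 K.

5.27 K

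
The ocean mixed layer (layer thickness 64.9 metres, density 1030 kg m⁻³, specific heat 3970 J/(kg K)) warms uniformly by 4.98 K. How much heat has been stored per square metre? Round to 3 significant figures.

1.32×10^9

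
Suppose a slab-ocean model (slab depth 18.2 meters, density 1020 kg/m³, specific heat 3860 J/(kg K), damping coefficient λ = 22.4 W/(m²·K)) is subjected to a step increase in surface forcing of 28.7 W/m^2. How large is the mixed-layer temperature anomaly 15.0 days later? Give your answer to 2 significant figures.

0.43 K

Areal heat capacity C = ρ c_p D = 1020 × 3860 × 18.2 = 7.17×10^7 J/(m^2 K).
τ = C / λ = 7.17×10^7 / 22.4 = 3.20×10^6 s.
Equilibrium anomaly ΔT_eq = F / λ = 28.7 / 22.4 = 1.28 K.
t = 15.0 days = 1.30×10^6 s, so t/τ = 0.405.
ΔT(t) = ΔT_eq (1 − e^(−t/τ)) = 1.28 × (1 − e^−0.405) = 0.427 K.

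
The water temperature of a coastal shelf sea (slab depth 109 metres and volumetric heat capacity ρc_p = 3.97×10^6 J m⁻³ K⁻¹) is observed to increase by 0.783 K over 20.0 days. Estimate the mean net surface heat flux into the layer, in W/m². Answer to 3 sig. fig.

Areal heat capacity C = ρc_p × D = 3.97×10^6 × 109 = 4.33×10^8 J/(m^2 K).
Required heat per unit area: Q = C ΔT = 4.33×10^8 × 0.783 = 3.39×10^8 J/m².
Flux F = Q / Δt = 3.39×10^8 / 1.73×10^6 s = 196 W/m².

196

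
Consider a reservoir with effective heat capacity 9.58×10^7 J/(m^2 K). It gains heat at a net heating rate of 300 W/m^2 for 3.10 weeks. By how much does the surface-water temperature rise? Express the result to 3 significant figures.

Areal heat capacity C = 9.58×10^7 J/(m^2 K) (given).
Net heat input Q = F Δt = 300 × (3.10 weeks × 6.048×10^5 s/week) = 5.62×10^8 J/m².
ΔT = Q / C = 5.62×10^8 / 9.58×10^7 = 5.87 K.

5.87 K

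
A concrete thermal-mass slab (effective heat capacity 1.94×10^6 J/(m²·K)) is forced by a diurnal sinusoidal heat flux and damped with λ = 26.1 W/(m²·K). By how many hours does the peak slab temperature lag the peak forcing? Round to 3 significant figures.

Areal heat capacity C = 1.94×10^6 J/(m²·K) (given).
ω = 2π / 86400 s = 7.27×10^-5 s⁻¹.
Phase lag φ = arctan(Cω/λ) = arctan(141/26.1) = 1.39 rad.
Time lag = φ / ω = 1.39 / 7.27×10^-5 = 19100 s = 5.30 hours.

5.30 hours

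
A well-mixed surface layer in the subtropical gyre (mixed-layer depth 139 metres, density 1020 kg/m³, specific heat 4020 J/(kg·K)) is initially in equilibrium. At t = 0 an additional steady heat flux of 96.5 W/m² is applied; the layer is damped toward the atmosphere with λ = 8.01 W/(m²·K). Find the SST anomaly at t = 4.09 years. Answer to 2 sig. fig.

10 K

Areal heat capacity C = ρ c_p D = 1020 × 4020 × 139 = 5.70×10^8 J m⁻² K⁻¹.
τ = C / λ = 5.70×10^8 / 8.01 = 7.12×10^7 s.
Equilibrium anomaly ΔT_eq = F / λ = 96.5 / 8.01 = 12.0 K.
t = 4.09 years = 1.29×10^8 s, so t/τ = 1.81.
ΔT(t) = ΔT_eq (1 − e^(−t/τ)) = 12.0 × (1 − e^−1.81) = 10.1 K.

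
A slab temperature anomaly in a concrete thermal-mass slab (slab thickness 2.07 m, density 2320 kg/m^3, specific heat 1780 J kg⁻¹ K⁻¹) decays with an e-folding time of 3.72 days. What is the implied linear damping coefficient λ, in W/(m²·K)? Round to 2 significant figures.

27

Areal heat capacity C = ρ c_p D = 2320 × 1780 × 2.07 = 8.55×10^6 J m⁻² K⁻¹.
τ = 3.72 days = 3.21×10^5 s.
λ = C / τ = 8.55×10^6 / 3.21×10^5 = 26.6 W/(m²·K).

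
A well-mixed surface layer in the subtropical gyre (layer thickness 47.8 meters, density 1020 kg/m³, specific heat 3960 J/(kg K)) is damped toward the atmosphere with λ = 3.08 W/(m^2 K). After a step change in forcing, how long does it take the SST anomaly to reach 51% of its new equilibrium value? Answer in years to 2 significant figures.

1.4 years

Areal heat capacity C = ρ c_p D = 1020 × 3960 × 47.8 = 1.93×10^8 J/(m^2 K).
τ = C / λ = 1.93×10^8 / 3.08 = 6.27×10^7 s.
Fraction reached: 1 − e^(−t/τ) = 0.51 ⇒ t = −τ ln(1 − 0.51) = τ × 0.713.
t = 4.47×10^7 s = 1.42 years.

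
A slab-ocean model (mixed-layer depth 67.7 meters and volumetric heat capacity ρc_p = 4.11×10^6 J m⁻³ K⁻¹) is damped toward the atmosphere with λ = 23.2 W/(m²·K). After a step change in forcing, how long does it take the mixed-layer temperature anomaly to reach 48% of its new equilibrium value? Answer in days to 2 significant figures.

Areal heat capacity C = ρc_p × D = 4.11×10^6 × 67.7 = 2.78×10^8 J m⁻² K⁻¹.
τ = C / λ = 2.78×10^8 / 23.2 = 1.20×10^7 s.
Fraction reached: 1 − e^(−t/τ) = 0.48 ⇒ t = −τ ln(1 − 0.48) = τ × 0.654.
t = 7.84×10^6 s = 90.8 days.

91 days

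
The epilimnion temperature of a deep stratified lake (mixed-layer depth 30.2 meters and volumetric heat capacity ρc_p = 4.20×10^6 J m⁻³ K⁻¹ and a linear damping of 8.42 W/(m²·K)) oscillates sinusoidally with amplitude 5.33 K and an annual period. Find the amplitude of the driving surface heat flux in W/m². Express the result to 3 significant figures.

142

Areal heat capacity C = ρc_p × D = 4.20×10^6 × 30.2 = 1.27×10^8 J/(m²·K).
ω = 2π / 3.15×10^7 s = 1.99×10^-7 s⁻¹.
√((Cω)² + λ²) = √((25.3)² + 8.42²) = 26.6 W/(m²·K).
F₀ = A × √((Cω)²+λ²) = 5.33 × 26.6 = 142 W/m².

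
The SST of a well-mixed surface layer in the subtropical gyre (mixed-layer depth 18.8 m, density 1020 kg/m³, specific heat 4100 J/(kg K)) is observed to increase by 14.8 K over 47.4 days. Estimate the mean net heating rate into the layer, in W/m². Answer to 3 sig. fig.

284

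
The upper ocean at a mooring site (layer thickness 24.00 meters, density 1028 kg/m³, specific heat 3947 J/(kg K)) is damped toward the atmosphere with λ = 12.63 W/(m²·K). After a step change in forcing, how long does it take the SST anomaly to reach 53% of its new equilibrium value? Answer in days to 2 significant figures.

Areal heat capacity C = ρ c_p D = 1028 × 3947 × 24.00 = 9.74×10^7 J m⁻² K⁻¹.
τ = C / λ = 9.74×10^7 / 12.63 = 7.71×10^6 s.
Fraction reached: 1 − e^(−t/τ) = 0.53 ⇒ t = −τ ln(1 − 0.53) = τ × 0.755.
t = 5.82×10^6 s = 67.4 days.

67 days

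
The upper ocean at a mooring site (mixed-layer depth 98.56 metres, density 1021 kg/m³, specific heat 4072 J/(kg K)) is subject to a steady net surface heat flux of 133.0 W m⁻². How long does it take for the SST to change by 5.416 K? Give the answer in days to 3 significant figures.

193 days

Areal heat capacity C = ρ c_p D = 1021 × 4072 × 98.56 = 4.10×10^8 J m⁻² K⁻¹.
Time required: Δt = C ΔT / F = 4.10×10^8 × 5.416 / 133.0 = 1.67×10^7 s.
In days: 1.67×10^7 s / (86400 s/day) = 193 days.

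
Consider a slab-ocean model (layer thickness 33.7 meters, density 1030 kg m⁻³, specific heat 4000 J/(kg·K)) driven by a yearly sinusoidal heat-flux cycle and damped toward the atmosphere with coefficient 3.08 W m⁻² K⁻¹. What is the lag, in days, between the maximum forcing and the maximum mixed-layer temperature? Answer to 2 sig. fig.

85 days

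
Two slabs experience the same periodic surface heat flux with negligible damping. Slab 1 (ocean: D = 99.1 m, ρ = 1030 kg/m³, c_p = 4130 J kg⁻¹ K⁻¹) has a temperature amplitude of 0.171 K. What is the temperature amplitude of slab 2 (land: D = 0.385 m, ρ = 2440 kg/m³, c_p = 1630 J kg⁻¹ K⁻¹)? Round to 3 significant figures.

47.1 K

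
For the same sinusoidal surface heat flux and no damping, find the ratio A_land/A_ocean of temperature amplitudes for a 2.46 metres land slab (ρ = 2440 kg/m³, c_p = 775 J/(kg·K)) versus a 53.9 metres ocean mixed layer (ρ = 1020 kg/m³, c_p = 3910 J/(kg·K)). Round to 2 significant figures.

C_ocean = 1020 × 3910 × 53.9 = 2.15×10^8 J/(m²·K).
C_land = 2440 × 775 × 2.46 = 4.65×10^6 J/(m²·K).
Undamped amplitude ∝ 1/C, so A_land/A_ocean = C_ocean/C_land = 46.2.

46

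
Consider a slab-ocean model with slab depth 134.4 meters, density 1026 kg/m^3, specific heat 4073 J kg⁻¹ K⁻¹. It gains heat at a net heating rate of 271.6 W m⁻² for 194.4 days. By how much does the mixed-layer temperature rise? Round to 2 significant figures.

Areal heat capacity C = ρ c_p D = 1026 × 4073 × 134.4 = 5.62×10^8 J/(m²·K).
Net heat input Q = F Δt = 271.6 × (194.4 days × 86400 s/day) = 4.56×10^9 J/m².
ΔT = Q / C = 4.56×10^9 / 5.62×10^8 = 8.12 K.

8.1 K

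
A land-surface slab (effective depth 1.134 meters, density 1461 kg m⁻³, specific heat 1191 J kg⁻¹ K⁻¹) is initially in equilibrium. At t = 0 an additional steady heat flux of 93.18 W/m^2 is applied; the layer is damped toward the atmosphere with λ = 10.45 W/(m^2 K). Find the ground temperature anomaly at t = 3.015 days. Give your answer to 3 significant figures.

6.67 K

Areal heat capacity C = ρ c_p D = 1461 × 1191 × 1.134 = 1.97×10^6 J/(m²·K).
τ = C / λ = 1.97×10^6 / 10.45 = 1.89×10^5 s.
Equilibrium anomaly ΔT_eq = F / λ = 93.18 / 10.45 = 8.92 K.
t = 3.015 days = 2.60×10^5 s, so t/τ = 1.38.
ΔT(t) = ΔT_eq (1 − e^(−t/τ)) = 8.92 × (1 − e^−1.38) = 6.67 K.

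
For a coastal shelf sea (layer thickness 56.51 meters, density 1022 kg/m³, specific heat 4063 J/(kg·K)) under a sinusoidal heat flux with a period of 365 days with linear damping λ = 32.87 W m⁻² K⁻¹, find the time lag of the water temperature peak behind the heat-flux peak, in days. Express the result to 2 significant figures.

56 days

Areal heat capacity C = ρ c_p D = 1022 × 4063 × 56.51 = 2.35×10^8 J m⁻² K⁻¹.
ω = 2π / 3.15×10^7 s = 1.99×10^-7 s⁻¹.
Phase lag φ = arctan(Cω/λ) = arctan(46.8/32.87) = 0.958 rad.
Time lag = φ / ω = 0.958 / 1.99×10^-7 = 4.81×10^6 s = 55.7 days.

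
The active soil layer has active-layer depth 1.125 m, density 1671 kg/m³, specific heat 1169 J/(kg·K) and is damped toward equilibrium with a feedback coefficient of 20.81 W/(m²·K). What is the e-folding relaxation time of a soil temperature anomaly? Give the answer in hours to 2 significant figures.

29 hours

Areal heat capacity C = ρ c_p D = 1671 × 1169 × 1.125 = 2.20×10^6 J m⁻² K⁻¹.
Relaxation time τ = C / λ = 2.20×10^6 / 20.81 = 1.06×10^5 s.
In hours: 1.06×10^5 s / (3600 s/hour) = 29.3 hours.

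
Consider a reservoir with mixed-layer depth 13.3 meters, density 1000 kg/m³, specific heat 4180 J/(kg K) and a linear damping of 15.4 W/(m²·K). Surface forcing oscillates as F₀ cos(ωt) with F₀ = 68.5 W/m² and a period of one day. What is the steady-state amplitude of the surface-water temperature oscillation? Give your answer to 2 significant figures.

0.017 K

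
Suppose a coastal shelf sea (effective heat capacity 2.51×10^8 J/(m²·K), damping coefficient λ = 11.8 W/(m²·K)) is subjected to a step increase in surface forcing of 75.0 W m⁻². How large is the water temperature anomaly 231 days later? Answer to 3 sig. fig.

Areal heat capacity C = 2.51×10^8 J/(m²·K) (given).
τ = C / λ = 2.51×10^8 / 11.8 = 2.13×10^7 s.
Equilibrium anomaly ΔT_eq = F / λ = 75.0 / 11.8 = 6.36 K.
t = 231 days = 2.00×10^7 s, so t/τ = 0.938.
ΔT(t) = ΔT_eq (1 − e^(−t/τ)) = 6.36 × (1 − e^−0.938) = 3.87 K.

3.87 K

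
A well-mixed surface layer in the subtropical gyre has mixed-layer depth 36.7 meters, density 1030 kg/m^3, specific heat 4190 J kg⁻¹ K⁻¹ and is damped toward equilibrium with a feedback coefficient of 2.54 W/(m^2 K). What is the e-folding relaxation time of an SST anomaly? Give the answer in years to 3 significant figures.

Areal heat capacity C = ρ c_p D = 1030 × 4190 × 36.7 = 1.58×10^8 J/(m^2 K).
Relaxation time τ = C / λ = 1.58×10^8 / 2.54 = 6.24×10^7 s.
In years: 6.24×10^7 s / (3.156×10^7 s/year) = 1.98 years.

1.98 years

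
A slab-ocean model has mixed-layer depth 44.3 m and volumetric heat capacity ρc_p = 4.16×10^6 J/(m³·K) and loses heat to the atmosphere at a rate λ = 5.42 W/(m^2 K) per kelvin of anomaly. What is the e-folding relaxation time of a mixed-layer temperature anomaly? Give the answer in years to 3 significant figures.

Areal heat capacity C = ρc_p × D = 4.16×10^6 × 44.3 = 1.84×10^8 J/(m²·K).
Relaxation time τ = C / λ = 1.84×10^8 / 5.42 = 3.40×10^7 s.
In years: 3.40×10^7 s / (3.156×10^7 s/year) = 1.08 years.

1.08 years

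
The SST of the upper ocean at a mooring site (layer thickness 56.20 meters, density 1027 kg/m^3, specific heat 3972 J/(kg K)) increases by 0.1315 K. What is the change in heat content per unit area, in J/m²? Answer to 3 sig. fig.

3.01×10^7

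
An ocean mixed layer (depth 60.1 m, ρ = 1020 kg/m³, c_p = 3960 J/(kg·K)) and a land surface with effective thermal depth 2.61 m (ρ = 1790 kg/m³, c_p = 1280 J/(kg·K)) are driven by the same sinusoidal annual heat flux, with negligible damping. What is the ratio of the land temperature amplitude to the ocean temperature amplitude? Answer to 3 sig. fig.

C_ocean = 1020 × 3960 × 60.1 = 2.43×10^8 J/(m²·K).
C_land = 1790 × 1280 × 2.61 = 5.98×10^6 J/(m²·K).
Undamped amplitude ∝ 1/C, so A_land/A_ocean = C_ocean/C_land = 40.6.

40.6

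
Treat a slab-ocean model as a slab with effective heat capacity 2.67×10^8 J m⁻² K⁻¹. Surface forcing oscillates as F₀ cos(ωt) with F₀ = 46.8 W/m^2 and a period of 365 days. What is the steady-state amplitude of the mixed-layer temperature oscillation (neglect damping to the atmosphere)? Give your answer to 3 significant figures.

Areal heat capacity C = 2.67×10^8 J m⁻² K⁻¹ (given).
Angular frequency ω = 2π / T = 2π / 3.15×10^7 s = 1.99×10^-7 s⁻¹.
Cω = 2.67×10^8 × 1.99×10^-7 = 53.2 W/(m²·K).
Amplitude A = F₀ / (Cω) = 46.8 / 53.2 = 0.880 K.

0.880 K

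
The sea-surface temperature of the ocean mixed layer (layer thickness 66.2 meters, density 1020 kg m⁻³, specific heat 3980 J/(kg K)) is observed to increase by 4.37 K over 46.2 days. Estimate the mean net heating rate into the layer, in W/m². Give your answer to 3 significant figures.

Areal heat capacity C = ρ c_p D = 1020 × 3980 × 66.2 = 2.69×10^8 J/(m²·K).
Required heat per unit area: Q = C ΔT = 2.69×10^8 × 4.37 = 1.17×10^9 J/m².
Flux F = Q / Δt = 1.17×10^9 / 3.99×10^6 s = 294 W/m².

294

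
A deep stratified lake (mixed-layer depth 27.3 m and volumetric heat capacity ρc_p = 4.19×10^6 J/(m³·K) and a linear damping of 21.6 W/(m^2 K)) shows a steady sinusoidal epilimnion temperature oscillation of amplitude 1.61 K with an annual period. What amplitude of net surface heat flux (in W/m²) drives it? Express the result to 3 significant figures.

Areal heat capacity C = ρc_p × D = 4.19×10^6 × 27.3 = 1.14×10^8 J/(m²·K).
ω = 2π / 3.15×10^7 s = 1.99×10^-7 s⁻¹.
√((Cω)² + λ²) = √((22.8)² + 21.6²) = 31.4 W/(m²·K).
F₀ = A × √((Cω)²+λ²) = 1.61 × 31.4 = 50.6 W/m².

50.6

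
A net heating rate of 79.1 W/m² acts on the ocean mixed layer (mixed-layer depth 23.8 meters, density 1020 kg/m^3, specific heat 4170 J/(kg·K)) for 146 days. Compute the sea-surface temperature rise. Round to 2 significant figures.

Areal heat capacity C = ρ c_p D = 1020 × 4170 × 23.8 = 1.01×10^8 J m⁻² K⁻¹.
Net heat input Q = F Δt = 79.1 × (146 days × 86400 s/day) = 9.98×10^8 J/m².
ΔT = Q / C = 9.98×10^8 / 1.01×10^8 = 9.86 K.

9.9 K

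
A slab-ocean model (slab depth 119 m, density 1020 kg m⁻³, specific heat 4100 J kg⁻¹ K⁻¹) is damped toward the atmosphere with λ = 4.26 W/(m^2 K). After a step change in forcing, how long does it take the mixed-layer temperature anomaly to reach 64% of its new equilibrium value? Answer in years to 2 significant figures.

3.8 years

Areal heat capacity C = ρ c_p D = 1020 × 4100 × 119 = 4.98×10^8 J/(m^2 K).
τ = C / λ = 4.98×10^8 / 4.26 = 1.17×10^8 s.
Fraction reached: 1 − e^(−t/τ) = 0.64 ⇒ t = −τ ln(1 − 0.64) = τ × 1.02.
t = 1.19×10^8 s = 3.78 years.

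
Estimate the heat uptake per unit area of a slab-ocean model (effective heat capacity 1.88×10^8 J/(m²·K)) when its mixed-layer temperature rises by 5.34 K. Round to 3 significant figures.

Areal heat capacity C = 1.88×10^8 J/(m²·K) (given).
ΔQ = C ΔT = 1.88×10^8 × 5.34 = 1.00×10^9 J/m².

1.00×10^9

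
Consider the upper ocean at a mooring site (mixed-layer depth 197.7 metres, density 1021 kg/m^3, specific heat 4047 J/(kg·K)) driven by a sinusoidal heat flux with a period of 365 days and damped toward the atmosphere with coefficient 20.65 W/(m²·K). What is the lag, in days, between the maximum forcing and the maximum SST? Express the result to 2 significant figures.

Areal heat capacity C = ρ c_p D = 1021 × 4047 × 197.7 = 8.17×10^8 J/(m²·K).
ω = 2π / 3.15×10^7 s = 1.99×10^-7 s⁻¹.
Phase lag φ = arctan(Cω/λ) = arctan(163/20.65) = 1.44 rad.
Time lag = φ / ω = 1.44 / 1.99×10^-7 = 7.25×10^6 s = 83.9 days.

84 days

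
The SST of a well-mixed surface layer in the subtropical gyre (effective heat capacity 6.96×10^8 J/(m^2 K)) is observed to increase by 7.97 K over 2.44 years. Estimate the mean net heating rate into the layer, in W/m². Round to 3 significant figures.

72.0

Areal heat capacity C = 6.96×10^8 J/(m^2 K) (given).
Required heat per unit area: Q = C ΔT = 6.96×10^8 × 7.97 = 5.55×10^9 J/m².
Flux F = Q / Δt = 5.55×10^9 / 7.70×10^7 s = 72.0 W/m².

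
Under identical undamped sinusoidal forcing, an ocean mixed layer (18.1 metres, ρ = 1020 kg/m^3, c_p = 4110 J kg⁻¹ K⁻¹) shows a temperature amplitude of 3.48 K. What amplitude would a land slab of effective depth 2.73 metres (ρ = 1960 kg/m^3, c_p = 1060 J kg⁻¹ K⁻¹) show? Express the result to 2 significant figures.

47 K

C_ocean = 7.59×10^7 J/(m²·K); C_land = 5.67×10^6 J/(m²·K).
A ∝ 1/C ⇒ A_land = A_ocean × C_ocean/C_land = 3.48 × 13.4 = 46.6 K.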